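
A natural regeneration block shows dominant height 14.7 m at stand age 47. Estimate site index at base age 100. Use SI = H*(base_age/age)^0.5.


Formula: SI = H_dom * (base_age / age)^0.5
Age ratio = 100 / 47 = 2.12766
sqrt(age_ratio) = 1.45865
SI = 14.7 * 1.45865 = 21.4 m

21.4


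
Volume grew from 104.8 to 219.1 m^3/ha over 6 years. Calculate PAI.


Formula: PAI = (V_T2 - V_T1) / (T2 - T1)
Volume increment = 219.1 - 104.8 = 114.3 m^3/ha
PAI = 114.3 / 6 = 19.05 m^3/ha/year

19.05


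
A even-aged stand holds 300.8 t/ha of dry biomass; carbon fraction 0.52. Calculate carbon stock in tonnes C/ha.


Formula: Carbon Stock = Biomass * Carbon Fraction
C = 300.8 t/ha * 0.52
C = 156.4 t C/ha

156.4


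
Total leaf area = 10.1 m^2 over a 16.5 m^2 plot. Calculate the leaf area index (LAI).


Formula: LAI = total leaf area / ground area  (dimensionless)
LAI = 10.1 m^2 / 16.5 m^2
LAI = 0.61

0.61


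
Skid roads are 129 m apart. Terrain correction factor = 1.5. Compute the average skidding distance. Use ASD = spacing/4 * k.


Formula: ASD = (spacing / 4) * correction
Uncorrected distance = spacing / 4 = 129 / 4 = 32.25 m
ASD = 32.25 * 1.5 = 48 m

48


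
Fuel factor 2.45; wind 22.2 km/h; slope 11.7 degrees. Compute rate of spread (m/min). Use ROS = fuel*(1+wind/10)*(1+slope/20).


Formula: ROS = fuel * (1 + wind/10) * (1 + slope/20)
Wind factor = 1 + 22.2/10 = 3.22
Slope factor = 1 + 11.7/20 = 1.585
ROS = 2.45 * 3.22 * 1.585 = 12.5 m/min

12.5


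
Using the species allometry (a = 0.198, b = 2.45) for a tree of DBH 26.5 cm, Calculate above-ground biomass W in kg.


Formula: W = a * DBH^b  (allometric power law)
DBH^b = 26.5^2.45 = 3068.6856
W = 0.198 * 3068.6856 = 607.6 kg

607.6


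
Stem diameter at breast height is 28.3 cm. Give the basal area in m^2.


Formula: BA = pi * (DBH/2)^2 / 10000  (cm^2 to m^2)
Radius = DBH/2 = 28.3/2 = 14.15 cm
BA = pi * 14.15^2 / 10000
   = 629.0175 cm^2 / 10000
   = 0.0629 m^2

0.0629


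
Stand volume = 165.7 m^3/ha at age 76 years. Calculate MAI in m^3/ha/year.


Formula: MAI = Total Volume / Stand Age
MAI = 165.7 m^3/ha / 76 years
MAI = 2.18 m^3/ha/year

2.18


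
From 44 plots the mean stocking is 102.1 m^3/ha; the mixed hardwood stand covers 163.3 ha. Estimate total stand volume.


Formula: Total Volume = Mean Volume per ha * Total Area
Total Volume = 102.1 m^3/ha * 163.3 ha
Total Volume = 16673 m^3

16673


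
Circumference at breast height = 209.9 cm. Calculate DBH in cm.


Formula: DBH = C / pi
DBH = 209.9 / pi
pi = 3.14159...
DBH = 66.8 cm

66.8


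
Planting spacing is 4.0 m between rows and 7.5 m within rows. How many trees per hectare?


Formula: TPH = 10000 m^2/ha / (spacing_x * spacing_y)
Area per tree = 4.0 m * 7.5 m = 30.0 m^2
TPH = 10000 / 30.0 = 333 trees/ha

333


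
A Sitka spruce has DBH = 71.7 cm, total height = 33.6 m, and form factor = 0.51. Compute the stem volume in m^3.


Formula: V = pi * (DBH/200)^2 * H * ff
Radius = DBH/200 = 71.7/200 = 0.3585 m
Radius^2 = 0.3585^2 = 0.12852225 m^2
V = pi * 0.12852225 * 33.6 * 0.51
V = 6.919 m^3

6.919


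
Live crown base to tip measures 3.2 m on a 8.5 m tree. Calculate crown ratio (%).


Formula: Crown Ratio = (Crown Length / Total Height) * 100
CR = (3.2 m / 8.5 m) * 100
CR = 0.3765 * 100 = 37.6%

37.6


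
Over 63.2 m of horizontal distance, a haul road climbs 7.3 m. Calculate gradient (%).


Formula: Gradient = rise / run * 100
Gradient = 7.3 / 63.2 * 100 = 11.6%

11.6


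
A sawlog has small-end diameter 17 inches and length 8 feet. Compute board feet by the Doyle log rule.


Doyle: BF = (D - 4)^2 * L / 16
Adjusted diameter = 17 - 4 = 13 in
(D-4)^2 = 13^2 = 169
BF = 169 * 8 / 16 = 85 BF

85


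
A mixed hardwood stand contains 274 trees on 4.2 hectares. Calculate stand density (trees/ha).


Formula: Stand Density = N_trees / Area_ha
Density = 274 trees / 4.2 ha
Density = 65 trees/ha

65


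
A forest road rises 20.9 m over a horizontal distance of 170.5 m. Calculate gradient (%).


Formula: Gradient = rise / run * 100
Gradient = 20.9 / 170.5 * 100 = 12.3%

12.3


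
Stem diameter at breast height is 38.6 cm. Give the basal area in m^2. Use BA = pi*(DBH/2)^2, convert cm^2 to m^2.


Formula: BA = pi * (DBH/2)^2 / 10000  (cm^2 to m^2)
Radius = DBH/2 = 38.6/2 = 19.3 cm
BA = pi * 19.3^2 / 10000
   = 1170.2118 cm^2 / 10000
   = 0.117 m^2

0.117


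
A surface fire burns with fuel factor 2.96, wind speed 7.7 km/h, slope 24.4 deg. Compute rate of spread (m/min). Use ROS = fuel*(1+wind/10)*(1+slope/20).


Formula: ROS = fuel * (1 + wind/10) * (1 + slope/20)
Wind factor = 1 + 7.7/10 = 1.77
Slope factor = 1 + 24.4/20 = 2.22
ROS = 2.96 * 1.77 * 2.22 = 11.63 m/min

11.63


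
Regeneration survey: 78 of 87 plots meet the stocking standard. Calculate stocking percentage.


Formula: Stocking % = stocked plots / total plots * 100
Stocking = 78 / 87 * 100
Stocking = 0.8966 * 100 = 89.7%

89.7


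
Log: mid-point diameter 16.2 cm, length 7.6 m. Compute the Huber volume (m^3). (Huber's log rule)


Huber: V = Am * L,  Am = pi*(Dm/200)^2
Am = pi*(16.2/200)^2 = 0.020612 m^2
V = 0.020612*7.6 = 0.1567 m^3

0.1567


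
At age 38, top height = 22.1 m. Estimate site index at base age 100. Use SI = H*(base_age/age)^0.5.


Formula: SI = H_dom * (base_age / age)^0.5
Age ratio = 100 / 38 = 2.63158
sqrt(age_ratio) = 1.62221
SI = 22.1 * 1.62221 = 35.9 m

35.9


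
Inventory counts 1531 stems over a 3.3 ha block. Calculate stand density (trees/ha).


Formula: Stand Density = N_trees / Area_ha
Density = 1531 trees / 3.3 ha
Density = 464 trees/ha

464


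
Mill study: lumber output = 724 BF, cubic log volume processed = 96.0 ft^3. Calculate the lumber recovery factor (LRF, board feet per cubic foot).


Formula: LRF = Lumber Output (BF) / Log Input (ft^3)
LRF = 724 BF / 96.0 ft^3
LRF = 7.54 BF/ft^3

7.54


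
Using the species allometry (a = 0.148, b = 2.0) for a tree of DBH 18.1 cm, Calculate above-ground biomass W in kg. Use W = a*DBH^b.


Formula: W = a * DBH^b  (allometric power law)
DBH^b = 18.1^2.0 = 327.61
W = 0.148 * 327.61 = 48.5 kg

48.5


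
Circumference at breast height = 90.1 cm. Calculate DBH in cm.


Formula: DBH = C / pi
DBH = 90.1 / pi
pi = 3.14159...
DBH = 28.7 cm

28.7


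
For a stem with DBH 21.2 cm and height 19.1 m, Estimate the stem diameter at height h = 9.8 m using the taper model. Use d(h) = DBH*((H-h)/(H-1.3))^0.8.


Taper: d(h) = DBH * ((H - h) / (H - 1.3))^0.8
Numerator = H - h = 19.1 - 9.8 = 9.3 m
Denominator = H - 1.3 = 19.1 - 1.3 = 17.8 m
Ratio = 9.3 / 17.8 = 0.52247
d = 21.2 * 0.52247^0.8 = 12.6 cm

12.6


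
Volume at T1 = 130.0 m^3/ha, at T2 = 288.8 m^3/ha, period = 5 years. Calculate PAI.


Formula: PAI = (V_T2 - V_T1) / (T2 - T1)
Volume increment = 288.8 - 130.0 = 158.8 m^3/ha
PAI = 158.8 / 5 = 31.76 m^3/ha/year

31.76


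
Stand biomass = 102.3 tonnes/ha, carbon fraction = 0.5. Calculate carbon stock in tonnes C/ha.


Formula: Carbon Stock = Biomass * Carbon Fraction
C = 102.3 t/ha * 0.5
C = 51.2 t C/ha

51.2


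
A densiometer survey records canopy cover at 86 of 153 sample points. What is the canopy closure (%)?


Formula: Canopy closure = covered points / total points * 100
Closure = 86 / 153 * 100
Closure = 0.5621 * 100 = 56.2%

56.2


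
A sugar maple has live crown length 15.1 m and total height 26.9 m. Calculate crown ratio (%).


Formula: Crown Ratio = (Crown Length / Total Height) * 100
CR = (15.1 m / 26.9 m) * 100
CR = 0.5613 * 100 = 56.1%

56.1


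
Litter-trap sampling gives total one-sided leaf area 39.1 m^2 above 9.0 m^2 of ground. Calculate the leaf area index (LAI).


Formula: LAI = total leaf area / ground area  (dimensionless)
LAI = 39.1 m^2 / 9.0 m^2
LAI = 4.34

4.34


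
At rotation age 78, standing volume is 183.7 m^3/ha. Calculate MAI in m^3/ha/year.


Formula: MAI = Total Volume / Stand Age
MAI = 183.7 m^3/ha / 78 years
MAI = 2.36 m^3/ha/year

2.36


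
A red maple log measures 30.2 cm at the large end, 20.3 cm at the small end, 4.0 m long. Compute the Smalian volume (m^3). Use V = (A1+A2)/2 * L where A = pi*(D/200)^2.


Smalian: V = (A1 + A2)/2 * L,  A = pi*(D/200)^2
A1 = pi*(30.2/200)^2 = 0.071631 m^2
A2 = pi*(20.3/200)^2 = 0.032365 m^2
V = (0.071631+0.032365)/2*4.0 = 0.208 m^3

0.208


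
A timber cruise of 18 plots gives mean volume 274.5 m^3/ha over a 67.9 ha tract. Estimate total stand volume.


Formula: Total Volume = Mean Volume per ha * Total Area
Total Volume = 274.5 m^3/ha * 67.9 ha
Total Volume = 18639 m^3

18639


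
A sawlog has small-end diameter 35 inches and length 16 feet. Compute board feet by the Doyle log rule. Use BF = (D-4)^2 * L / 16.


Doyle: BF = (D - 4)^2 * L / 16
Adjusted diameter = 35 - 4 = 31 in
(D-4)^2 = 31^2 = 961
BF = 961 * 16 / 16 = 961 BF

961


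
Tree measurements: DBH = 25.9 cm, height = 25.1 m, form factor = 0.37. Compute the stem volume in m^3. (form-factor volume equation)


Formula: V = pi * (DBH/200)^2 * H * ff
Radius = DBH/200 = 25.9/200 = 0.1295 m
Radius^2 = 0.1295^2 = 0.01677025 m^2
V = pi * 0.01677025 * 25.1 * 0.37
V = 0.489 m^3

0.489


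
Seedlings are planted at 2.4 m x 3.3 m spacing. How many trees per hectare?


Formula: TPH = 10000 m^2/ha / (spacing_x * spacing_y)
Area per tree = 2.4 m * 3.3 m = 7.92 m^2
TPH = 10000 / 7.92 = 1263 trees/ha

1263


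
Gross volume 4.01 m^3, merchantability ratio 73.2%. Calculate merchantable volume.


Formula: MV = V_total * (merchantable_pct / 100)
Merchantable fraction = 73.2% / 100 = 0.732
MV = 4.01 m^3 * 0.732 = 2.935 m^3

2.935


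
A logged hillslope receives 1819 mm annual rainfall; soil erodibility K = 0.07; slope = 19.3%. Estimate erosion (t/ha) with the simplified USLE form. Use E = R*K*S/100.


Formula: E = R * K * S / 100  (simplified USLE)
R * K = 1819 * 0.07 = 127.33
E = 127.33 * 19.3 / 100 = 24.57 t/ha

24.57


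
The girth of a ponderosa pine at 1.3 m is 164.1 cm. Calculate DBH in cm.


Formula: DBH = C / pi
DBH = 164.1 / pi
pi = 3.14159...
DBH = 52.2 cm

52.2


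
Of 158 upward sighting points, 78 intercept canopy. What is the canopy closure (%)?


Formula: Canopy closure = covered points / total points * 100
Closure = 78 / 158 * 100
Closure = 0.4937 * 100 = 49.4%

49.4


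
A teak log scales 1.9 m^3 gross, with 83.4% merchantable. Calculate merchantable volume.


Formula: MV = V_total * (merchantable_pct / 100)
Merchantable fraction = 83.4% / 100 = 0.834
MV = 1.9 m^3 * 0.834 = 1.585 m^3

1.585


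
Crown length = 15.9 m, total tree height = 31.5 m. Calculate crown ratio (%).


Formula: Crown Ratio = (Crown Length / Total Height) * 100
CR = (15.9 m / 31.5 m) * 100
CR = 0.5048 * 100 = 50.5%

50.5


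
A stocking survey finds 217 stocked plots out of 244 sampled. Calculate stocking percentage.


Formula: Stocking % = stocked plots / total plots * 100
Stocking = 217 / 244 * 100
Stocking = 0.8893 * 100 = 88.9%

88.9


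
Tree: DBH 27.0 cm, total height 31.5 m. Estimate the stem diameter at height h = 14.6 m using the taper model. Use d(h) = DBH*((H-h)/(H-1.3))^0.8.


Taper: d(h) = DBH * ((H - h) / (H - 1.3))^0.8
Numerator = H - h = 31.5 - 14.6 = 16.9 m
Denominator = H - 1.3 = 31.5 - 1.3 = 30.2 m
Ratio = 16.9 / 30.2 = 0.5596
d = 27.0 * 0.5596^0.8 = 17.0 cm

17.0


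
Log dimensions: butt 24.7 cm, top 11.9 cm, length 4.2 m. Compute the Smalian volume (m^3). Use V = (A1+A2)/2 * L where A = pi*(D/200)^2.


Smalian: V = (A1 + A2)/2 * L,  A = pi*(D/200)^2
A1 = pi*(24.7/200)^2 = 0.047916 m^2
A2 = pi*(11.9/200)^2 = 0.011122 m^2
V = (0.047916+0.011122)/2*4.2 = 0.124 m^3

0.124


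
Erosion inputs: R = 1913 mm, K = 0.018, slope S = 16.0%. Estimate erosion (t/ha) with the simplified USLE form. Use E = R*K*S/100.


Formula: E = R * K * S / 100  (simplified USLE)
R * K = 1913 * 0.018 = 34.434
E = 34.434 * 16.0 / 100 = 5.51 t/ha

5.51


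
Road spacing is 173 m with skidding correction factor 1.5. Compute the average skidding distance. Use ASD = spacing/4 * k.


Formula: ASD = (spacing / 4) * correction
Uncorrected distance = spacing / 4 = 173 / 4 = 43.25 m
ASD = 43.25 * 1.5 = 65 m

65


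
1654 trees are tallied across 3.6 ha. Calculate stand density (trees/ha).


Formula: Stand Density = N_trees / Area_ha
Density = 1654 trees / 3.6 ha
Density = 459 trees/ha

459


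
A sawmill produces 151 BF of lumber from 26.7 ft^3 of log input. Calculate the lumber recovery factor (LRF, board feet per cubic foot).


Formula: LRF = Lumber Output (BF) / Log Input (ft^3)
LRF = 151 BF / 26.7 ft^3
LRF = 5.66 BF/ft^3

5.66


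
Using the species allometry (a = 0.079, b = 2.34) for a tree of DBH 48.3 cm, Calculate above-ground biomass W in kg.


Formula: W = a * DBH^b  (allometric power law)
DBH^b = 48.3^2.34 = 8718.3899
W = 0.079 * 8718.3899 = 688.8 kg

688.8


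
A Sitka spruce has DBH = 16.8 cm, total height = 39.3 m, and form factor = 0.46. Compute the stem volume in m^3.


Formula: V = pi * (DBH/200)^2 * H * ff
Radius = DBH/200 = 16.8/200 = 0.084 m
Radius^2 = 0.084^2 = 0.007056 m^2
V = pi * 0.007056 * 39.3 * 0.46
V = 0.401 m^3

0.401


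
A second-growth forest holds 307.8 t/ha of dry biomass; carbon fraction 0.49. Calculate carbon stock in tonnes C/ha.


Formula: Carbon Stock = Biomass * Carbon Fraction
C = 307.8 t/ha * 0.49
C = 150.8 t C/ha

150.8


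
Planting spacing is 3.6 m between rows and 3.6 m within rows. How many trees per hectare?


Formula: TPH = 10000 m^2/ha / (spacing_x * spacing_y)
Area per tree = 3.6 m * 3.6 m = 12.96 m^2
TPH = 10000 / 12.96 = 772 trees/ha

772


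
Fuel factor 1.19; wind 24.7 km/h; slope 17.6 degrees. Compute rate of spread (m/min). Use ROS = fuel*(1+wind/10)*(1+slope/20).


Formula: ROS = fuel * (1 + wind/10) * (1 + slope/20)
Wind factor = 1 + 24.7/10 = 3.47
Slope factor = 1 + 17.6/20 = 1.88
ROS = 1.19 * 3.47 * 1.88 = 7.76 m/min

7.76


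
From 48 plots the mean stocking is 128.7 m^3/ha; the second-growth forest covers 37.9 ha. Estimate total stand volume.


Formula: Total Volume = Mean Volume per ha * Total Area
Total Volume = 128.7 m^3/ha * 37.9 ha
Total Volume = 4878 m^3

4878


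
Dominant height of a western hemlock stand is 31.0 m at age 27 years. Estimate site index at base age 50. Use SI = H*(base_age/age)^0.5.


Formula: SI = H_dom * (base_age / age)^0.5
Age ratio = 50 / 27 = 1.85185
sqrt(age_ratio) = 1.36083
SI = 31.0 * 1.36083 = 42.2 m

42.2


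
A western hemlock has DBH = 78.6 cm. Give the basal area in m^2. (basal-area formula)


Formula: BA = pi * (DBH/2)^2 / 10000  (cm^2 to m^2)
Radius = DBH/2 = 78.6/2 = 39.3 cm
BA = pi * 39.3^2 / 10000
   = 4852.1584 cm^2 / 10000
   = 0.4852 m^2

0.4852


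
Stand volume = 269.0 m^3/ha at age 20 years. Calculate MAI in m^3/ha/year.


Formula: MAI = Total Volume / Stand Age
MAI = 269.0 m^3/ha / 20 years
MAI = 13.45 m^3/ha/year

13.45


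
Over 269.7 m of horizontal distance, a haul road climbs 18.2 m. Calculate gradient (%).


Formula: Gradient = rise / run * 100
Gradient = 18.2 / 269.7 * 100 = 6.7%

6.7


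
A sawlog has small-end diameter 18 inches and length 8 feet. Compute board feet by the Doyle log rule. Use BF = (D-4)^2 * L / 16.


Doyle: BF = (D - 4)^2 * L / 16
Adjusted diameter = 18 - 4 = 14 in
(D-4)^2 = 14^2 = 196
BF = 196 * 8 / 16 = 98 BF

98


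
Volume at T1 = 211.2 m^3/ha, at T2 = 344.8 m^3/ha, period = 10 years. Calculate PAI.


Formula: PAI = (V_T2 - V_T1) / (T2 - T1)
Volume increment = 344.8 - 211.2 = 133.6 m^3/ha
PAI = 133.6 / 10 = 13.36 m^3/ha/year

13.36


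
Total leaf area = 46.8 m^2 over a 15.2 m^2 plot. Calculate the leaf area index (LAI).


Formula: LAI = total leaf area / ground area  (dimensionless)
LAI = 46.8 m^2 / 15.2 m^2
LAI = 3.08

3.08


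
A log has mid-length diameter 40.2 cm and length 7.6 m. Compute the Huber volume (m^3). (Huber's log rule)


Huber: V = Am * L,  Am = pi*(Dm/200)^2
Am = pi*(40.2/200)^2 = 0.126923 m^2
V = 0.126923*7.6 = 0.9646 m^3

0.9646


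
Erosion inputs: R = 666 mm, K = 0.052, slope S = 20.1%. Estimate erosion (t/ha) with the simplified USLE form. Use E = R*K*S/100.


Formula: E = R * K * S / 100  (simplified USLE)
R * K = 666 * 0.052 = 34.632
E = 34.632 * 20.1 / 100 = 6.96 t/ha

6.96


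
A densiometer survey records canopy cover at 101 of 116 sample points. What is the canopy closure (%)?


Formula: Canopy closure = covered points / total points * 100
Closure = 101 / 116 * 100
Closure = 0.8707 * 100 = 87.1%

87.1


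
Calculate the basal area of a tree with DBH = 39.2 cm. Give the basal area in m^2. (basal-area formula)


Formula: BA = pi * (DBH/2)^2 / 10000  (cm^2 to m^2)
Radius = DBH/2 = 39.2/2 = 19.6 cm
BA = pi * 19.6^2 / 10000
   = 1206.8742 cm^2 / 10000
   = 0.1207 m^2

0.1207


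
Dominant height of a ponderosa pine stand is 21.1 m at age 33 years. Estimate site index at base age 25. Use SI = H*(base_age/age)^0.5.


Formula: SI = H_dom * (base_age / age)^0.5
Age ratio = 25 / 33 = 0.75758
sqrt(age_ratio) = 0.87039
SI = 21.1 * 0.87039 = 18.4 m

18.4


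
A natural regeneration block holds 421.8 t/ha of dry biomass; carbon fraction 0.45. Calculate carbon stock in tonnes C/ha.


Formula: Carbon Stock = Biomass * Carbon Fraction
C = 421.8 t/ha * 0.45
C = 189.8 t C/ha

189.8


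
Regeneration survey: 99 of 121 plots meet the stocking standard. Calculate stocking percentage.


Formula: Stocking % = stocked plots / total plots * 100
Stocking = 99 / 121 * 100
Stocking = 0.8182 * 100 = 81.8%

81.8


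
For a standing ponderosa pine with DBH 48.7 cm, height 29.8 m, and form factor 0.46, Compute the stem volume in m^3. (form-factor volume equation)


Formula: V = pi * (DBH/200)^2 * H * ff
Radius = DBH/200 = 48.7/200 = 0.2435 m
Radius^2 = 0.2435^2 = 0.05929225 m^2
V = pi * 0.05929225 * 29.8 * 0.46
V = 2.553 m^3

2.553


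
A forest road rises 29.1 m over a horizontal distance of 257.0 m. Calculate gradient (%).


Formula: Gradient = rise / run * 100
Gradient = 29.1 / 257.0 * 100 = 11.3%

11.3


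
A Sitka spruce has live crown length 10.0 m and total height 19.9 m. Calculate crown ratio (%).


Formula: Crown Ratio = (Crown Length / Total Height) * 100
CR = (10.0 m / 19.9 m) * 100
CR = 0.5025 * 100 = 50.3%

50.3


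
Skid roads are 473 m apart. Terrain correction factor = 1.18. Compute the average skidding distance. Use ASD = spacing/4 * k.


Formula: ASD = (spacing / 4) * correction
Uncorrected distance = spacing / 4 = 473 / 4 = 118.25 m
ASD = 118.25 * 1.18 = 140 m

140


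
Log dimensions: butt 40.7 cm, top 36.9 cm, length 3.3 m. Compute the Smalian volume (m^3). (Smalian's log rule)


Smalian: V = (A1 + A2)/2 * L,  A = pi*(D/200)^2
A1 = pi*(40.7/200)^2 = 0.1301 m^2
A2 = pi*(36.9/200)^2 = 0.106941 m^2
V = (0.1301+0.106941)/2*3.3 = 0.3911 m^3

0.3911


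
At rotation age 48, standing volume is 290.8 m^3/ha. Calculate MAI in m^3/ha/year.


Formula: MAI = Total Volume / Stand Age
MAI = 290.8 m^3/ha / 48 years
MAI = 6.06 m^3/ha/year

6.06


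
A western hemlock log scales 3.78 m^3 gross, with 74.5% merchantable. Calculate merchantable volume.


Formula: MV = V_total * (merchantable_pct / 100)
Merchantable fraction = 74.5% / 100 = 0.745
MV = 3.78 m^3 * 0.745 = 2.816 m^3

2.816


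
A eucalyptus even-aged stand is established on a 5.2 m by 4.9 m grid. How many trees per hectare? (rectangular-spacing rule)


Formula: TPH = 10000 m^2/ha / (spacing_x * spacing_y)
Area per tree = 5.2 m * 4.9 m = 25.48 m^2
TPH = 10000 / 25.48 = 392 trees/ha

392


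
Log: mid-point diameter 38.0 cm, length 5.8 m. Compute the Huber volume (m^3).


Huber: V = Am * L,  Am = pi*(Dm/200)^2
Am = pi*(38.0/200)^2 = 0.113411 m^2
V = 0.113411*5.8 = 0.6578 m^3

0.6578


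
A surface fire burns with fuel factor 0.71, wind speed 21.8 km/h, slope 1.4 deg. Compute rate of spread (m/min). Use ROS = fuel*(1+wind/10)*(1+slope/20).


Formula: ROS = fuel * (1 + wind/10) * (1 + slope/20)
Wind factor = 1 + 21.8/10 = 3.18
Slope factor = 1 + 1.4/20 = 1.07
ROS = 0.71 * 3.18 * 1.07 = 2.42 m/min

2.42


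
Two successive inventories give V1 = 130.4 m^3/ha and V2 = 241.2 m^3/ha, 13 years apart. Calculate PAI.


Formula: PAI = (V_T2 - V_T1) / (T2 - T1)
Volume increment = 241.2 - 130.4 = 110.8 m^3/ha
PAI = 110.8 / 13 = 8.52 m^3/ha/year

8.52


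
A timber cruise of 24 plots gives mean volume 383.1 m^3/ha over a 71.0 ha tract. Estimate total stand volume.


Formula: Total Volume = Mean Volume per ha * Total Area
Total Volume = 383.1 m^3/ha * 71.0 ha
Total Volume = 27200 m^3

27200


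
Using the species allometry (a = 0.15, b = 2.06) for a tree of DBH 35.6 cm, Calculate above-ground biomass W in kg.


Formula: W = a * DBH^b  (allometric power law)
DBH^b = 35.6^2.06 = 1570.3158
W = 0.15 * 1570.3158 = 235.5 kg

235.5


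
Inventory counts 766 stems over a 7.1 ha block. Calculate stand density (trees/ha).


Formula: Stand Density = N_trees / Area_ha
Density = 766 trees / 7.1 ha
Density = 108 trees/ha

108


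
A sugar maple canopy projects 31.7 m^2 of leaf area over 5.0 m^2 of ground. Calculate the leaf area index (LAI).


Formula: LAI = total leaf area / ground area  (dimensionless)
LAI = 31.7 m^2 / 5.0 m^2
LAI = 6.34

6.34


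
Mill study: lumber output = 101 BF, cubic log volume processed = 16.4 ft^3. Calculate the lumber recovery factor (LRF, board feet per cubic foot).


Formula: LRF = Lumber Output (BF) / Log Input (ft^3)
LRF = 101 BF / 16.4 ft^3
LRF = 6.16 BF/ft^3

6.16


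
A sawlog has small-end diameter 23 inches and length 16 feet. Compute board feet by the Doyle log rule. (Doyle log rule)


Doyle: BF = (D - 4)^2 * L / 16
Adjusted diameter = 23 - 4 = 19 in
(D-4)^2 = 19^2 = 361
BF = 361 * 16 / 16 = 361 BF

361


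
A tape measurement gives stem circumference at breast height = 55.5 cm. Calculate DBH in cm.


Formula: DBH = C / pi
DBH = 55.5 / pi
pi = 3.14159...
DBH = 17.7 cm

17.7


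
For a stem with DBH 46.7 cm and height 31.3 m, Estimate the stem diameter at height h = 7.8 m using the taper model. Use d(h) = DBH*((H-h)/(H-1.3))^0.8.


Taper: d(h) = DBH * ((H - h) / (H - 1.3))^0.8
Numerator = H - h = 31.3 - 7.8 = 23.5 m
Denominator = H - 1.3 = 31.3 - 1.3 = 30.0 m
Ratio = 23.5 / 30.0 = 0.78333
d = 46.7 * 0.78333^0.8 = 38.4 cm

38.4


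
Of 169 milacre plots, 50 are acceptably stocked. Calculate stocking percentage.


Formula: Stocking % = stocked plots / total plots * 100
Stocking = 50 / 169 * 100
Stocking = 0.2959 * 100 = 29.6%

29.6


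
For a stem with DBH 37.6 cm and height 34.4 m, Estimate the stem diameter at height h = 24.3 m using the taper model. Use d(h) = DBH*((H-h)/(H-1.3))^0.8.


Taper: d(h) = DBH * ((H - h) / (H - 1.3))^0.8
Numerator = H - h = 34.4 - 24.3 = 10.1 m
Denominator = H - 1.3 = 34.4 - 1.3 = 33.1 m
Ratio = 10.1 / 33.1 = 0.30514
d = 37.6 * 0.30514^0.8 = 14.5 cm

14.5


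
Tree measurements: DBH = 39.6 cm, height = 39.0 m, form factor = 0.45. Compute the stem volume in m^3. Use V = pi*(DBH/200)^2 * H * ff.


Formula: V = pi * (DBH/200)^2 * H * ff
Radius = DBH/200 = 39.6/200 = 0.198 m
Radius^2 = 0.198^2 = 0.039204 m^2
V = pi * 0.039204 * 39.0 * 0.45
V = 2.162 m^3

2.162


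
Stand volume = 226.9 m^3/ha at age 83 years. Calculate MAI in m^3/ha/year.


Formula: MAI = Total Volume / Stand Age
MAI = 226.9 m^3/ha / 83 years
MAI = 2.73 m^3/ha/year

2.73


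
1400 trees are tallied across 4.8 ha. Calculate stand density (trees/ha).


Formula: Stand Density = N_trees / Area_ha
Density = 1400 trees / 4.8 ha
Density = 292 trees/ha

292


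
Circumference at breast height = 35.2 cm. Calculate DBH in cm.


Formula: DBH = C / pi
DBH = 35.2 / pi
pi = 3.14159...
DBH = 11.2 cm

11.2


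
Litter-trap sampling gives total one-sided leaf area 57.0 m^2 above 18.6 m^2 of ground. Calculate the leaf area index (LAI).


Formula: LAI = total leaf area / ground area  (dimensionless)
LAI = 57.0 m^2 / 18.6 m^2
LAI = 3.06

3.06


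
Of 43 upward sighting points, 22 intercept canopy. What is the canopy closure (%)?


Formula: Canopy closure = covered points / total points * 100
Closure = 22 / 43 * 100
Closure = 0.5116 * 100 = 51.2%

51.2


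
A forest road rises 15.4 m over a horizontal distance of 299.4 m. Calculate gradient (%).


Formula: Gradient = rise / run * 100
Gradient = 15.4 / 299.4 * 100 = 5.1%

5.1


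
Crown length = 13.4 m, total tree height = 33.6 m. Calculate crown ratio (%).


Formula: Crown Ratio = (Crown Length / Total Height) * 100
CR = (13.4 m / 33.6 m) * 100
CR = 0.3988 * 100 = 39.9%

39.9


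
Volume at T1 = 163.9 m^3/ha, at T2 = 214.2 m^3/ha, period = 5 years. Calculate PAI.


Formula: PAI = (V_T2 - V_T1) / (T2 - T1)
Volume increment = 214.2 - 163.9 = 50.3 m^3/ha
PAI = 50.3 / 5 = 10.06 m^3/ha/year

10.06


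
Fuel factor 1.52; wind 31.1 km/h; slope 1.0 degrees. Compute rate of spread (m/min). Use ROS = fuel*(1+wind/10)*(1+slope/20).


Formula: ROS = fuel * (1 + wind/10) * (1 + slope/20)
Wind factor = 1 + 31.1/10 = 4.11
Slope factor = 1 + 1.0/20 = 1.05
ROS = 1.52 * 4.11 * 1.05 = 6.56 m/min

6.56


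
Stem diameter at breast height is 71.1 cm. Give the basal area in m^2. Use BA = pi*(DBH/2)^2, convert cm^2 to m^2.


Formula: BA = pi * (DBH/2)^2 / 10000  (cm^2 to m^2)
Radius = DBH/2 = 71.1/2 = 35.55 cm
BA = pi * 35.55^2 / 10000
   = 3970.3526 cm^2 / 10000
   = 0.397 m^2

0.397


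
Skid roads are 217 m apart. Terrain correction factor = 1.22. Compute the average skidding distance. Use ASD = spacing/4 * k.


Formula: ASD = (spacing / 4) * correction
Uncorrected distance = spacing / 4 = 217 / 4 = 54.25 m
ASD = 54.25 * 1.22 = 66 m

66


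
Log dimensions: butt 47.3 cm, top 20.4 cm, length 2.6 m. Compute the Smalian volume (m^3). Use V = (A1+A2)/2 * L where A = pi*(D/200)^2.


Smalian: V = (A1 + A2)/2 * L,  A = pi*(D/200)^2
A1 = pi*(47.3/200)^2 = 0.175716 m^2
A2 = pi*(20.4/200)^2 = 0.032685 m^2
V = (0.175716+0.032685)/2*2.6 = 0.2709 m^3

0.2709


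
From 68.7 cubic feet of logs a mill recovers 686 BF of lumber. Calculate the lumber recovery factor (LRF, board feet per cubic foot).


Formula: LRF = Lumber Output (BF) / Log Input (ft^3)
LRF = 686 BF / 68.7 ft^3
LRF = 9.99 BF/ft^3

9.99


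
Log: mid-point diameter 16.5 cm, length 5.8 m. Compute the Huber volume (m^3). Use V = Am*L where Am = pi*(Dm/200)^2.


Huber: V = Am * L,  Am = pi*(Dm/200)^2
Am = pi*(16.5/200)^2 = 0.021382 m^2
V = 0.021382*5.8 = 0.124 m^3

0.124


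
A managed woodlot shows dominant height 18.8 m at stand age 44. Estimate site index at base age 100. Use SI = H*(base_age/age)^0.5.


Formula: SI = H_dom * (base_age / age)^0.5
Age ratio = 100 / 44 = 2.27273
sqrt(age_ratio) = 1.50756
SI = 18.8 * 1.50756 = 28.3 m

28.3


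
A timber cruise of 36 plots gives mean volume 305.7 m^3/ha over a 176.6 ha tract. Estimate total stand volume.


Formula: Total Volume = Mean Volume per ha * Total Area
Total Volume = 305.7 m^3/ha * 176.6 ha
Total Volume = 53987 m^3

53987


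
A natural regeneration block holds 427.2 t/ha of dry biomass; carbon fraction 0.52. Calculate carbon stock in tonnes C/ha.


Formula: Carbon Stock = Biomass * Carbon Fraction
C = 427.2 t/ha * 0.52
C = 222.1 t C/ha

222.1


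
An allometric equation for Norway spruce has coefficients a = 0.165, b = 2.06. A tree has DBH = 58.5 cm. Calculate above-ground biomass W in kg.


Formula: W = a * DBH^b  (allometric power law)
DBH^b = 58.5^2.06 = 4368.588
W = 0.165 * 4368.588 = 720.8 kg

720.8


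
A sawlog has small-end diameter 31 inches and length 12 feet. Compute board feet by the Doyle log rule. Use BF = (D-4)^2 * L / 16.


Doyle: BF = (D - 4)^2 * L / 16
Adjusted diameter = 31 - 4 = 27 in
(D-4)^2 = 27^2 = 729
BF = 729 * 12 / 16 = 547 BF

547


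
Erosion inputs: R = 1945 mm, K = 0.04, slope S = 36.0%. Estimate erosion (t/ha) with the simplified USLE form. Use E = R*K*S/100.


Formula: E = R * K * S / 100  (simplified USLE)
R * K = 1945 * 0.04 = 77.8
E = 77.8 * 36.0 / 100 = 28.01 t/ha

28.01


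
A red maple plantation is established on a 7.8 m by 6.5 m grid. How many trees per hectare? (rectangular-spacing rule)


Formula: TPH = 10000 m^2/ha / (spacing_x * spacing_y)
Area per tree = 7.8 m * 6.5 m = 50.7 m^2
TPH = 10000 / 50.7 = 197 trees/ha

197


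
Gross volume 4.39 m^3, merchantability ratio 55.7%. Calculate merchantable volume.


Formula: MV = V_total * (merchantable_pct / 100)
Merchantable fraction = 55.7% / 100 = 0.557
MV = 4.39 m^3 * 0.557 = 2.445 m^3

2.445


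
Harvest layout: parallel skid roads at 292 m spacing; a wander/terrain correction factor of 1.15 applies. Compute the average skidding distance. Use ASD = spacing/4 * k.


Formula: ASD = (spacing / 4) * correction
Uncorrected distance = spacing / 4 = 292 / 4 = 73 m
ASD = 73 * 1.15 = 84 m

84


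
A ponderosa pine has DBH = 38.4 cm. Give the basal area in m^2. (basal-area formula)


Formula: BA = pi * (DBH/2)^2 / 10000  (cm^2 to m^2)
Radius = DBH/2 = 38.4/2 = 19.2 cm
BA = pi * 19.2^2 / 10000
   = 1158.1167 cm^2 / 10000
   = 0.1158 m^2

0.1158


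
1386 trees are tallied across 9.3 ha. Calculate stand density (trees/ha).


Formula: Stand Density = N_trees / Area_ha
Density = 1386 trees / 9.3 ha
Density = 149 trees/ha

149


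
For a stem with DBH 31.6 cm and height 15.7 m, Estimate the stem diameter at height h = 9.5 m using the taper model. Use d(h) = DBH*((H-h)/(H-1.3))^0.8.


Taper: d(h) = DBH * ((H - h) / (H - 1.3))^0.8
Numerator = H - h = 15.7 - 9.5 = 6.2 m
Denominator = H - 1.3 = 15.7 - 1.3 = 14.4 m
Ratio = 6.2 / 14.4 = 0.43056
d = 31.6 * 0.43056^0.8 = 16.1 cm

16.1


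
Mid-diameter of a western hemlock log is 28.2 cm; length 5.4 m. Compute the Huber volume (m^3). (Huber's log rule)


Huber: V = Am * L,  Am = pi*(Dm/200)^2
Am = pi*(28.2/200)^2 = 0.062458 m^2
V = 0.062458*5.4 = 0.3373 m^3

0.3373


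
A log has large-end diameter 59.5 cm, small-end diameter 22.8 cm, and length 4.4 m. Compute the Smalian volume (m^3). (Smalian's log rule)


Smalian: V = (A1 + A2)/2 * L,  A = pi*(D/200)^2
A1 = pi*(59.5/200)^2 = 0.278051 m^2
A2 = pi*(22.8/200)^2 = 0.040828 m^2
V = (0.278051+0.040828)/2*4.4 = 0.7015 m^3

0.7015


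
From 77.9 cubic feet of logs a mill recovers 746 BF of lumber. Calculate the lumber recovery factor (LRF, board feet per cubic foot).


Formula: LRF = Lumber Output (BF) / Log Input (ft^3)
LRF = 746 BF / 77.9 ft^3
LRF = 9.58 BF/ft^3

9.58


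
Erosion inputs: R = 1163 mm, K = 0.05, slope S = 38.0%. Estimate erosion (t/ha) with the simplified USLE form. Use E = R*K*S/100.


Formula: E = R * K * S / 100  (simplified USLE)
R * K = 1163 * 0.05 = 58.15
E = 58.15 * 38.0 / 100 = 22.1 t/ha

22.1


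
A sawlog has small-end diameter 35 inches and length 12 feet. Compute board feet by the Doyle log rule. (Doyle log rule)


Doyle: BF = (D - 4)^2 * L / 16
Adjusted diameter = 35 - 4 = 31 in
(D-4)^2 = 31^2 = 961
BF = 961 * 12 / 16 = 721 BF

721


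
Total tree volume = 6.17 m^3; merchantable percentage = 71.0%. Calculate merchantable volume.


Formula: MV = V_total * (merchantable_pct / 100)
Merchantable fraction = 71.0% / 100 = 0.71
MV = 6.17 m^3 * 0.71 = 4.381 m^3

4.381


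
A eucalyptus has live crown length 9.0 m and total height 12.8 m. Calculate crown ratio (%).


Formula: Crown Ratio = (Crown Length / Total Height) * 100
CR = (9.0 m / 12.8 m) * 100
CR = 0.7031 * 100 = 70.3%

70.3


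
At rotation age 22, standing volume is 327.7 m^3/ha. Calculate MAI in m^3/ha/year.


Formula: MAI = Total Volume / Stand Age
MAI = 327.7 m^3/ha / 22 years
MAI = 14.9 m^3/ha/year

14.9


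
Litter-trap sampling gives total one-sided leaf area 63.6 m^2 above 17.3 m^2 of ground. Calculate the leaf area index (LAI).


Formula: LAI = total leaf area / ground area  (dimensionless)
LAI = 63.6 m^2 / 17.3 m^2
LAI = 3.68

3.68


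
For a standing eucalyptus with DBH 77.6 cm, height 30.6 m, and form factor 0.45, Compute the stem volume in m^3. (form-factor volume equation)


Formula: V = pi * (DBH/200)^2 * H * ff
Radius = DBH/200 = 77.6/200 = 0.388 m
Radius^2 = 0.388^2 = 0.150544 m^2
V = pi * 0.150544 * 30.6 * 0.45
V = 6.512 m^3

6.512


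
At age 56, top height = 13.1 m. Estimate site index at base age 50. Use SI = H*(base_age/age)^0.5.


Formula: SI = H_dom * (base_age / age)^0.5
Age ratio = 50 / 56 = 0.89286
sqrt(age_ratio) = 0.94491
SI = 13.1 * 0.94491 = 12.4 m

12.4


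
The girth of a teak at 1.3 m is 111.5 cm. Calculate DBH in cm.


Formula: DBH = C / pi
DBH = 111.5 / pi
pi = 3.14159...
DBH = 35.5 cm

35.5


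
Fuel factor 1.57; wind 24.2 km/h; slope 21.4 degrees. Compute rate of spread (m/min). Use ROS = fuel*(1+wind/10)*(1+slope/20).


Formula: ROS = fuel * (1 + wind/10) * (1 + slope/20)
Wind factor = 1 + 24.2/10 = 3.42
Slope factor = 1 + 21.4/20 = 2.07
ROS = 1.57 * 3.42 * 2.07 = 11.11 m/min

11.11


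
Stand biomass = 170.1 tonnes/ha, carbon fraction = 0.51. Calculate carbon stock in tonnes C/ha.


Formula: Carbon Stock = Biomass * Carbon Fraction
C = 170.1 t/ha * 0.51
C = 86.8 t C/ha

86.8


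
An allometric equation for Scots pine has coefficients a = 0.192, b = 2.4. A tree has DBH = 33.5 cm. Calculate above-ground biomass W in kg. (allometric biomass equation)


Formula: W = a * DBH^b  (allometric power law)
DBH^b = 33.5^2.4 = 4572.0138
W = 0.192 * 4572.0138 = 877.8 kg

877.8


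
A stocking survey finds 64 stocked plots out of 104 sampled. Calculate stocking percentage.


Formula: Stocking % = stocked plots / total plots * 100
Stocking = 64 / 104 * 100
Stocking = 0.6154 * 100 = 61.5%

61.5


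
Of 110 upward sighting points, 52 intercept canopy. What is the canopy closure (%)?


Formula: Canopy closure = covered points / total points * 100
Closure = 52 / 110 * 100
Closure = 0.4727 * 100 = 47.3%

47.3


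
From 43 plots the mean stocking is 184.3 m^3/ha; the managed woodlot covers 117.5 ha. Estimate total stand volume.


Formula: Total Volume = Mean Volume per ha * Total Area
Total Volume = 184.3 m^3/ha * 117.5 ha
Total Volume = 21655 m^3

21655


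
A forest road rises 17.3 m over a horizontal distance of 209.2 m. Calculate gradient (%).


Formula: Gradient = rise / run * 100
Gradient = 17.3 / 209.2 * 100 = 8.3%

8.3


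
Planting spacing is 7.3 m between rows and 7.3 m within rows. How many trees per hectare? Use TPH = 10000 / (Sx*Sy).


Formula: TPH = 10000 m^2/ha / (spacing_x * spacing_y)
Area per tree = 7.3 m * 7.3 m = 53.29 m^2
TPH = 10000 / 53.29 = 188 trees/ha

188


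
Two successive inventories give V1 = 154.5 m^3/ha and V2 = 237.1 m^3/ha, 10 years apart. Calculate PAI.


Formula: PAI = (V_T2 - V_T1) / (T2 - T1)
Volume increment = 237.1 - 154.5 = 82.6 m^3/ha
PAI = 82.6 / 10 = 8.26 m^3/ha/year

8.26


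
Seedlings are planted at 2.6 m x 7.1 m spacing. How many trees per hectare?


Formula: TPH = 10000 m^2/ha / (spacing_x * spacing_y)
Area per tree = 2.6 m * 7.1 m = 18.46 m^2
TPH = 10000 / 18.46 = 542 trees/ha

542


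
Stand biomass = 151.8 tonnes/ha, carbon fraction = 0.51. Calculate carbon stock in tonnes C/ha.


Formula: Carbon Stock = Biomass * Carbon Fraction
C = 151.8 t/ha * 0.51
C = 77.4 t C/ha

77.4


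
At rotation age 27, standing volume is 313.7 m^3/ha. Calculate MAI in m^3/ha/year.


Formula: MAI = Total Volume / Stand Age
MAI = 313.7 m^3/ha / 27 years
MAI = 11.62 m^3/ha/year

11.62


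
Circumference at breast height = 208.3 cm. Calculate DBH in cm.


Formula: DBH = C / pi
DBH = 208.3 / pi
pi = 3.14159...
DBH = 66.3 cm

66.3


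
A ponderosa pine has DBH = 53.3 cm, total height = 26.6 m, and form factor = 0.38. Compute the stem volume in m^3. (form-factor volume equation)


Formula: V = pi * (DBH/200)^2 * H * ff
Radius = DBH/200 = 53.3/200 = 0.2665 m
Radius^2 = 0.2665^2 = 0.07102225 m^2
V = pi * 0.07102225 * 26.6 * 0.38
V = 2.255 m^3

2.255


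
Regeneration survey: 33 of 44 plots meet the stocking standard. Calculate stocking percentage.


Formula: Stocking % = stocked plots / total plots * 100
Stocking = 33 / 44 * 100
Stocking = 0.75 * 100 = 75.0%

75.0


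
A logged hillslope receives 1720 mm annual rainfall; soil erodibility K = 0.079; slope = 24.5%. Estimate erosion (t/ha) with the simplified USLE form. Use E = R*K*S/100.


Formula: E = R * K * S / 100  (simplified USLE)
R * K = 1720 * 0.079 = 135.88
E = 135.88 * 24.5 / 100 = 33.29 t/ha

33.29


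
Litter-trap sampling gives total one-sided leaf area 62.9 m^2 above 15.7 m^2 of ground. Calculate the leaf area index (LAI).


Formula: LAI = total leaf area / ground area  (dimensionless)
LAI = 62.9 m^2 / 15.7 m^2
LAI = 4.01

4.01


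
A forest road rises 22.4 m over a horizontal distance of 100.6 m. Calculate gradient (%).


Formula: Gradient = rise / run * 100
Gradient = 22.4 / 100.6 * 100 = 22.3%

22.3


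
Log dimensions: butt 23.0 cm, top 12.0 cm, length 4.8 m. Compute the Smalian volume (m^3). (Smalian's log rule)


Smalian: V = (A1 + A2)/2 * L,  A = pi*(D/200)^2
A1 = pi*(23.0/200)^2 = 0.041548 m^2
A2 = pi*(12.0/200)^2 = 0.01131 m^2
V = (0.041548+0.01131)/2*4.8 = 0.1269 m^3

0.1269


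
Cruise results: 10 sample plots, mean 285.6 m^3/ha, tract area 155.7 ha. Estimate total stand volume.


Formula: Total Volume = Mean Volume per ha * Total Area
Total Volume = 285.6 m^3/ha * 155.7 ha
Total Volume = 44468 m^3

44468


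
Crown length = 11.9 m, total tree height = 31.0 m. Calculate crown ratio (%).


Formula: Crown Ratio = (Crown Length / Total Height) * 100
CR = (11.9 m / 31.0 m) * 100
CR = 0.3839 * 100 = 38.4%

38.4


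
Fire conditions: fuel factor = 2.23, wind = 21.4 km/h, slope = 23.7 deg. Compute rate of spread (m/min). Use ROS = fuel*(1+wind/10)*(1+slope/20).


Formula: ROS = fuel * (1 + wind/10) * (1 + slope/20)
Wind factor = 1 + 21.4/10 = 3.14
Slope factor = 1 + 23.7/20 = 2.185
ROS = 2.23 * 3.14 * 2.185 = 15.3 m/min

15.3


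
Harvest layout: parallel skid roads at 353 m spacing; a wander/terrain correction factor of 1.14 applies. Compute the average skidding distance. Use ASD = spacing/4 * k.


Formula: ASD = (spacing / 4) * correction
Uncorrected distance = spacing / 4 = 353 / 4 = 88.25 m
ASD = 88.25 * 1.14 = 101 m

101


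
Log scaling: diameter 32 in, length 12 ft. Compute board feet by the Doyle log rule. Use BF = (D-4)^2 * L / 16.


Doyle: BF = (D - 4)^2 * L / 16
Adjusted diameter = 32 - 4 = 28 in
(D-4)^2 = 28^2 = 784
BF = 784 * 12 / 16 = 588 BF

588


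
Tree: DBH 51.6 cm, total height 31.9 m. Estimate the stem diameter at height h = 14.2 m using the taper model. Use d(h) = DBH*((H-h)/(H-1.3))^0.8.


Taper: d(h) = DBH * ((H - h) / (H - 1.3))^0.8
Numerator = H - h = 31.9 - 14.2 = 17.7 m
Denominator = H - 1.3 = 31.9 - 1.3 = 30.6 m
Ratio = 17.7 / 30.6 = 0.57843
d = 51.6 * 0.57843^0.8 = 33.3 cm

33.3


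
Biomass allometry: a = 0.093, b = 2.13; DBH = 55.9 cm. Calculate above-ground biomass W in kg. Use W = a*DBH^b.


Formula: W = a * DBH^b  (allometric power law)
DBH^b = 55.9^2.13 = 5272.1426
W = 0.093 * 5272.1426 = 490.3 kg

490.3


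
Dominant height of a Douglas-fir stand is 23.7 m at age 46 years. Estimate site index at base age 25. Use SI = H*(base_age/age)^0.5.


Formula: SI = H_dom * (base_age / age)^0.5
Age ratio = 25 / 46 = 0.54348
sqrt(age_ratio) = 0.73721
SI = 23.7 * 0.73721 = 17.5 m

17.5


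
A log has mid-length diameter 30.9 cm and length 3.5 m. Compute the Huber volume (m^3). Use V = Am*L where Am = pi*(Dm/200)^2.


Huber: V = Am * L,  Am = pi*(Dm/200)^2
Am = pi*(30.9/200)^2 = 0.074991 m^2
V = 0.074991*3.5 = 0.2625 m^3

0.2625


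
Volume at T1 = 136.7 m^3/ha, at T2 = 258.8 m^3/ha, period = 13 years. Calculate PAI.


Formula: PAI = (V_T2 - V_T1) / (T2 - T1)
Volume increment = 258.8 - 136.7 = 122.1 m^3/ha
PAI = 122.1 / 13 = 9.39 m^3/ha/year

9.39
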